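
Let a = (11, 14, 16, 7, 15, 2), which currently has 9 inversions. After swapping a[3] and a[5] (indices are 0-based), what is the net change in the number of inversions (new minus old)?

-1

Positions 3 and 5 hold 7 and 2; after swapping, the array is [11, 14, 16, 2, 15, 7].
Element-by-element contributions:
11: 2
14: 2
16: 3
2: 0
15: 1
7: 0
Sum: 2 + 2 + 3 + 0 + 1 + 0 = 8
Change: 8 − 9 = -1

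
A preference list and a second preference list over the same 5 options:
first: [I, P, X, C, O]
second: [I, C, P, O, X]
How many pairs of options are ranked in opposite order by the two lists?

3 pairs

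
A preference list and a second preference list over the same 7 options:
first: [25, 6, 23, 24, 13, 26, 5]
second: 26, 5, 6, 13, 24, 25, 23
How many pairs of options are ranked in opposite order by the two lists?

Pairs: 16

Assign each item its position (1..7) in the first ordering, then rewrite the second ordering as that position sequence:
positions: 25→1, 6→2, 23→3, 24→4, 13→5, 26→6, 5→7
second ordering as positions: [6, 7, 2, 5, 4, 1, 3]
Discordant pairs = inversions in this position sequence.
6: 2, 5, 4, 1, 3 → 5
7: 2, 5, 4, 1, 3 → 5
2: 1 → 1
5: 4, 1, 3 → 3
4: 1, 3 → 2
1: 0
3: 0
Total: 5 + 5 + 1 + 3 + 2 + 0 + 0 = 16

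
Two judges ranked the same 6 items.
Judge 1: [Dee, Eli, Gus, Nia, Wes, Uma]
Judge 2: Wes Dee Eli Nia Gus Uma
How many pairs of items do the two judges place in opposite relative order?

Discordant pairs: 5

Assign each item its position (1..6) in the first ordering, then rewrite the second ordering as that position sequence:
positions: Dee→1, Eli→2, Gus→3, Nia→4, Wes→5, Uma→6
second ordering as positions: [5, 1, 2, 4, 3, 6]
Discordant pairs = inversions in this position sequence.
5: 1, 2, 4, 3 → 4
1: 0
2: 0
4: 3 → 1
3: 0
6: 0
Total: 4 + 0 + 0 + 1 + 0 + 0 = 5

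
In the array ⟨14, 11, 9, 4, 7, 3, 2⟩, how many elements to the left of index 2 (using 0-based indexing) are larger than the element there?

The element at index 2 is 9.
Elements before it: 14, 11
Those larger than 9: 14, 11

2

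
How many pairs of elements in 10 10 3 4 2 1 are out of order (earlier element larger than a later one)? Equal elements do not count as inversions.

Count, for each position, how many later elements it exceeds:
10 → 3, 4, 2, 1 → 4
10 → 3, 4, 2, 1 → 4
3 → 2, 1 → 2
4 → 2, 1 → 2
2 → 1 → 1
1 → none → 0
Sum: 4 + 4 + 2 + 2 + 1 + 0 = 13

13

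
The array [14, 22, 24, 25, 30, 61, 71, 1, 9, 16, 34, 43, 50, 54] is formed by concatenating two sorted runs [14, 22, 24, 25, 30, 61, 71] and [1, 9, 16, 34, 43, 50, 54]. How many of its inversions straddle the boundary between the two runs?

Split inversions: 28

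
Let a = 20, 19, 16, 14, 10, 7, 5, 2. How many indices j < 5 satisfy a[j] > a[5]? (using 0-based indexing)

The element at index 5 is 7.
Elements before it: 20, 19, 16, 14, 10
Those larger than 7: 20, 19, 16, 14, 10

5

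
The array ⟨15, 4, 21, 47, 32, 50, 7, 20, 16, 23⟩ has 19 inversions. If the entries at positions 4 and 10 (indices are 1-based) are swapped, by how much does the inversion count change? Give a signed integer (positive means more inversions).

-3

Positions 4 and 10 hold 47 and 23; after swapping, the array is [15, 4, 21, 23, 32, 50, 7, 20, 16, 47].
Count, for each position, how many later elements it exceeds:
15 → 4, 7 → 2
4 → none → 0
21 → 7, 20, 16 → 3
23 → 7, 20, 16 → 3
32 → 7, 20, 16 → 3
50 → 7, 20, 16, 47 → 4
7 → none → 0
20 → 16 → 1
16 → none → 0
47 → none → 0
Sum: 2 + 0 + 3 + 3 + 3 + 4 + 0 + 1 + 0 + 0 = 16
Change: 16 − 19 = -3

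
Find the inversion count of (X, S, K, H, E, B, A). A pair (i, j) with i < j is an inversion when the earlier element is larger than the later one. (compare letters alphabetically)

Element-by-element contributions:
X: 6
S: 5
K: 4
H: 3
E: 2
B: 1
A: 0
Sum: 6 + 5 + 4 + 3 + 2 + 1 + 0 = 21

21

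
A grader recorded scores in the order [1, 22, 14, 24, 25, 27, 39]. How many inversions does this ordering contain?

Inversion pairs (indices are 0-based):
(1,2): 22 > 14
That's 1 pair.

Out-of-order pairs: 1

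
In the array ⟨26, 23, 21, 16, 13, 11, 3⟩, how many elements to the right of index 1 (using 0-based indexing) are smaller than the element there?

5 such elements

The element at index 1 is 23.
Elements after it: 21, 16, 13, 11, 3
Those smaller than 23: 21, 16, 13, 11, 3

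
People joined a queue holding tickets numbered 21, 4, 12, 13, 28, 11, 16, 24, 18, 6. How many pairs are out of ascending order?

21

For each element, count later entries that are smaller:
21: 7
4: 0
12: 2
13: 2
28: 5
11: 1
16: 1
24: 2
18: 1
6: 0
Sum: 7 + 0 + 2 + 2 + 5 + 1 + 1 + 2 + 1 + 0 = 21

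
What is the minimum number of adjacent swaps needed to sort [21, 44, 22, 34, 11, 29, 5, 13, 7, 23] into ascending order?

Minimum adjacent swaps = number of inversions (each swap of adjacent out-of-order elements removes one inversion and no swap can remove more).
Count inversions — for each element, later elements that are smaller:
21: 11, 5, 13, 7 → 4
44: 22, 34, 11, 29, 5, 13, 7, 23 → 8
22: 11, 5, 13, 7 → 4
34: 11, 29, 5, 13, 7, 23 → 6
11: 5, 7 → 2
29: 5, 13, 7, 23 → 4
5: none → 0
13: 7 → 1
7: none → 0
23: none → 0
Total inversions: 4 + 8 + 4 + 6 + 2 + 4 + 0 + 1 + 0 + 0 = 29

29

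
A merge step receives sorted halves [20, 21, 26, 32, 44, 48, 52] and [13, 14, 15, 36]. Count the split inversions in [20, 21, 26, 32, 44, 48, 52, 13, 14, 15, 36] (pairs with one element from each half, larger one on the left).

24

Take each right-half value and tally the left-half values above it:
r = 13: 20, 21, 26, 32, 44, 48, 52 → 7
r = 14: 20, 21, 26, 32, 44, 48, 52 → 7
r = 15: 20, 21, 26, 32, 44, 48, 52 → 7
r = 36: 44, 48, 52 → 3
Cross-inversions: 7 + 7 + 7 + 3 = 24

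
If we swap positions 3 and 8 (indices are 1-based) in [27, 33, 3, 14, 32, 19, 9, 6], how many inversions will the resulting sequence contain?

Positions 3 and 8 hold 3 and 6; after swapping, the array is [27, 33, 6, 14, 32, 19, 9, 3].
For each element, count later entries that are smaller:
27 → 6, 14, 19, 9, 3 → 5
33 → 6, 14, 32, 19, 9, 3 → 6
6 → 3 → 1
14 → 9, 3 → 2
32 → 19, 9, 3 → 3
19 → 9, 3 → 2
9 → 3 → 1
3 → none → 0
Sum: 5 + 6 + 1 + 2 + 3 + 2 + 1 + 0 = 20

There are 20 inversions.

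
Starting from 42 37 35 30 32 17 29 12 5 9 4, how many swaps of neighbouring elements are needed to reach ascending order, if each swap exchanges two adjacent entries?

Each adjacent swap fixes exactly one inversion, so the minimum swap count equals the number of inversions.
Count inversions — for each element, later elements that are smaller:
42: 37, 35, 30, 32, 17, 29, 12, 5, 9, 4 → 10
37: 35, 30, 32, 17, 29, 12, 5, 9, 4 → 9
35: 30, 32, 17, 29, 12, 5, 9, 4 → 8
30: 17, 29, 12, 5, 9, 4 → 6
32: 17, 29, 12, 5, 9, 4 → 6
17: 12, 5, 9, 4 → 4
29: 12, 5, 9, 4 → 4
12: 5, 9, 4 → 3
5: 4 → 1
9: 4 → 1
4: none → 0
Total inversions: 10 + 9 + 8 + 6 + 6 + 4 + 4 + 3 + 1 + 1 + 0 = 52

Swaps: 52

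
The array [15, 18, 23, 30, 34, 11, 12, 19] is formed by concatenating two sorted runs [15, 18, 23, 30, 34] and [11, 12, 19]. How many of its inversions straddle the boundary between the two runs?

13 split inversions

For each element r of the right run, count left-run elements greater than r:
r = 11: 15, 18, 23, 30, 34 → 5
r = 12: 15, 18, 23, 30, 34 → 5
r = 19: 23, 30, 34 → 3
Cross-inversions: 5 + 5 + 3 = 13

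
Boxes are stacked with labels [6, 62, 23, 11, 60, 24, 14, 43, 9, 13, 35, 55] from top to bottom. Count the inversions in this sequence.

Count, for each position, how many later elements it exceeds:
6: 0
62: 10
23: 4
11: 1
60: 7
24: 3
14: 2
43: 3
9: 0
13: 0
35: 0
55: 0
Sum: 0 + 10 + 4 + 1 + 7 + 3 + 2 + 3 + 0 + 0 + 0 + 0 = 30

30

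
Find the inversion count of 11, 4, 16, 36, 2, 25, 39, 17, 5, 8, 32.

Count, for each position, how many later elements it exceeds:
11: 4
4: 1
16: 3
36: 6
2: 0
25: 3
39: 4
17: 2
5: 0
8: 0
32: 0
Sum: 4 + 1 + 3 + 6 + 0 + 3 + 4 + 2 + 0 + 0 + 0 = 23

23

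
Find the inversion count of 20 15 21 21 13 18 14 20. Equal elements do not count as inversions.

Sweep left to right; for each value list the smaller values that follow it:
20 → 15, 13, 18, 14 → 4
15 → 13, 14 → 2
21 → 13, 18, 14, 20 → 4
21 → 13, 18, 14, 20 → 4
13 → none → 0
18 → 14 → 1
14 → none → 0
20 → none → 0
Sum: 4 + 2 + 4 + 4 + 0 + 1 + 0 + 0 = 15

15 out-of-order pairs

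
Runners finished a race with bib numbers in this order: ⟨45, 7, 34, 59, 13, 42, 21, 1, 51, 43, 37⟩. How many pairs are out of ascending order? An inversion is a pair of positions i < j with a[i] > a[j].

Inversions: 27

Element-by-element contributions:
45 → 7, 34, 13, 42, 21, 1, 43, 37 → 8
7 → 1 → 1
34 → 13, 21, 1 → 3
59 → 13, 42, 21, 1, 51, 43, 37 → 7
13 → 1 → 1
42 → 21, 1, 37 → 3
21 → 1 → 1
1 → none → 0
51 → 43, 37 → 2
43 → 37 → 1
37 → none → 0
Sum: 8 + 1 + 3 + 7 + 1 + 3 + 1 + 0 + 2 + 1 + 0 = 27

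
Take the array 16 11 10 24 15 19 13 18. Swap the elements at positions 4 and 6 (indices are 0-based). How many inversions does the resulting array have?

11

Positions 4 and 6 hold 15 and 13; after swapping, the array is [16, 11, 10, 24, 13, 19, 15, 18].
Count, for each position, how many later elements it exceeds:
16 → 11, 10, 13, 15 → 4
11 → 10 → 1
10 → none → 0
24 → 13, 19, 15, 18 → 4
13 → none → 0
19 → 15, 18 → 2
15 → none → 0
18 → none → 0
Sum: 4 + 1 + 0 + 4 + 0 + 2 + 0 + 0 = 11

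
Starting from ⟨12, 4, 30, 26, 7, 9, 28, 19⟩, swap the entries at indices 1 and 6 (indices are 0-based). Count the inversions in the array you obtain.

Positions 1 and 6 hold 4 and 28; after swapping, the array is [12, 28, 30, 26, 7, 9, 4, 19].
For each element, count later entries that are smaller:
12 → 7, 9, 4 → 3
28 → 26, 7, 9, 4, 19 → 5
30 → 26, 7, 9, 4, 19 → 5
26 → 7, 9, 4, 19 → 4
7 → 4 → 1
9 → 4 → 1
4 → none → 0
19 → none → 0
Sum: 3 + 5 + 5 + 4 + 1 + 1 + 0 + 0 = 19

19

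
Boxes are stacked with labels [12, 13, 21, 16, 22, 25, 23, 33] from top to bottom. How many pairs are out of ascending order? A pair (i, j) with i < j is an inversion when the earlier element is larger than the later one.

2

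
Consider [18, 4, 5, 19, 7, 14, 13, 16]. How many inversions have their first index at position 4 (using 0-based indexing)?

The element at index 4 is 7.
Elements after it: 14, 13, 16
None of them are smaller than 7.

0 such elements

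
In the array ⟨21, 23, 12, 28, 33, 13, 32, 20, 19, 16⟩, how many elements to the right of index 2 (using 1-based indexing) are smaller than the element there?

5

The element at index 2 is 23.
Elements after it: 12, 28, 33, 13, 32, 20, 19, 16
Those smaller than 23: 12, 13, 20, 19, 16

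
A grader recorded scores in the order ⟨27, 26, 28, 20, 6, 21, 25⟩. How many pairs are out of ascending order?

14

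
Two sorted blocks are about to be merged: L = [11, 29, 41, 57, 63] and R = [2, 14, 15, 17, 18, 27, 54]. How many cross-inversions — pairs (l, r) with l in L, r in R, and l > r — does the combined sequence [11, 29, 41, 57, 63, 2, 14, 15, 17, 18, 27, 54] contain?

There are 27 split inversions.

For each element r of the right run, count left-run elements greater than r:
r = 2: 11, 29, 41, 57, 63 → 5
r = 14: 29, 41, 57, 63 → 4
r = 15: 29, 41, 57, 63 → 4
r = 17: 29, 41, 57, 63 → 4
r = 18: 29, 41, 57, 63 → 4
r = 27: 29, 41, 57, 63 → 4
r = 54: 57, 63 → 2
Cross-inversions: 5 + 4 + 4 + 4 + 4 + 4 + 2 = 27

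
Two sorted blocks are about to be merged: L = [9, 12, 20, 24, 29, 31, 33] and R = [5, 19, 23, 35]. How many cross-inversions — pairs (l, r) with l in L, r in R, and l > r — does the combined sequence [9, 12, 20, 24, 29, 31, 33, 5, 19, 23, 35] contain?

16 cross-inversions

Count, for every r in R, how many entries of L exceed r:
r = 5: 9, 12, 20, 24, 29, 31, 33 → 7
r = 19: 20, 24, 29, 31, 33 → 5
r = 23: 24, 29, 31, 33 → 4
r = 35: none → 0
Cross-inversions: 7 + 5 + 4 + 0 = 16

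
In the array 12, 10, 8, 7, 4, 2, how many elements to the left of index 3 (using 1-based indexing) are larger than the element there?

2 such elements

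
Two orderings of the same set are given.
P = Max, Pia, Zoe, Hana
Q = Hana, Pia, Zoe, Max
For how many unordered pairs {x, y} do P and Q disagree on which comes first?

Assign each item its position (1..4) in the first ordering, then rewrite the second ordering as that position sequence:
positions: Max→1, Pia→2, Zoe→3, Hana→4
second ordering as positions: [4, 2, 3, 1]
Discordant pairs = inversions in this position sequence.
4: 2, 3, 1 → 3
2: 1 → 1
3: 1 → 1
1: 0
Total: 3 + 1 + 1 + 0 = 5

5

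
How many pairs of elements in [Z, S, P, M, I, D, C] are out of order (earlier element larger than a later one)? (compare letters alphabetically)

Sweep left to right; for each value list the smaller values that follow it:
Z → S, P, M, I, D, C → 6
S → P, M, I, D, C → 5
P → M, I, D, C → 4
M → I, D, C → 3
I → D, C → 2
D → C → 1
C → none → 0
Sum: 6 + 5 + 4 + 3 + 2 + 1 + 0 = 21

21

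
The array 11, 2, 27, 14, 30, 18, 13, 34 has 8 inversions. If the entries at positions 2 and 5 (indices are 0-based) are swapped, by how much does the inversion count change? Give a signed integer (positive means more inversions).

-1

Positions 2 and 5 hold 27 and 18; after swapping, the array is [11, 2, 18, 14, 30, 27, 13, 34].
Element-by-element contributions:
11 → 2 → 1
2 → none → 0
18 → 14, 13 → 2
14 → 13 → 1
30 → 27, 13 → 2
27 → 13 → 1
13 → none → 0
34 → none → 0
Sum: 1 + 0 + 2 + 1 + 2 + 1 + 0 + 0 = 7
Change: 7 − 8 = -1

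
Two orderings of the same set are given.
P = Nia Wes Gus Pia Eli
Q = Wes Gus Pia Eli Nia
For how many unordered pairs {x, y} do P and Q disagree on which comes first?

There are 4 disagreeing pairs.

Assign each item its position (1..5) in the first ordering, then rewrite the second ordering as that position sequence:
positions: Nia→1, Wes→2, Gus→3, Pia→4, Eli→5
second ordering as positions: [2, 3, 4, 5, 1]
Discordant pairs = inversions in this position sequence.
2: 1 → 1
3: 1 → 1
4: 1 → 1
5: 1 → 1
1: 0
Total: 1 + 1 + 1 + 1 + 0 = 4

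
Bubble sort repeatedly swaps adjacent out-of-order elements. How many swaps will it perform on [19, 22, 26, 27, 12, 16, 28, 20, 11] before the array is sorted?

Minimum adjacent swaps = number of inversions (each swap of adjacent out-of-order elements removes one inversion and no swap can remove more).
Count inversions — for each element, later elements that are smaller:
19: 12, 16, 11 → 3
22: 12, 16, 20, 11 → 4
26: 12, 16, 20, 11 → 4
27: 12, 16, 20, 11 → 4
12: 11 → 1
16: 11 → 1
28: 20, 11 → 2
20: 11 → 1
11: none → 0
Total inversions: 3 + 4 + 4 + 4 + 1 + 1 + 2 + 1 + 0 = 20

There are 20 swaps.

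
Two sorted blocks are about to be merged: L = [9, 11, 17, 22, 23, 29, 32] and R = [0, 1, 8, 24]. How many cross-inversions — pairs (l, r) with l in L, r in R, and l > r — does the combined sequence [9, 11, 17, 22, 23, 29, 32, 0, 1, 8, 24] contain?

23 cross-inversions

For each element r of the right run, count left-run elements greater than r:
r = 0: 9, 11, 17, 22, 23, 29, 32 → 7
r = 1: 9, 11, 17, 22, 23, 29, 32 → 7
r = 8: 9, 11, 17, 22, 23, 29, 32 → 7
r = 24: 29, 32 → 2
Cross-inversions: 7 + 7 + 7 + 2 = 23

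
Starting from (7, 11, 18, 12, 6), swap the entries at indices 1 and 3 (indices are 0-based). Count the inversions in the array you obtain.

Positions 1 and 3 hold 11 and 12; after swapping, the array is [7, 12, 18, 11, 6].
Count, for each position, how many later elements it exceeds:
7: 1
12: 2
18: 2
11: 1
6: 0
Sum: 1 + 2 + 2 + 1 + 0 = 6

There are 6 inversions.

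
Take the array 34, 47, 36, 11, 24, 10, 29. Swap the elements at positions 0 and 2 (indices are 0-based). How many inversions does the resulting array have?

16 inversions

Positions 0 and 2 hold 34 and 36; after swapping, the array is [36, 47, 34, 11, 24, 10, 29].
Count, for each position, how many later elements it exceeds:
36: 5
47: 5
34: 4
11: 1
24: 1
10: 0
29: 0
Sum: 5 + 5 + 4 + 1 + 1 + 0 + 0 = 16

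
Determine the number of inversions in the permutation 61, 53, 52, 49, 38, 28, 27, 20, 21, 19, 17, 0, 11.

Count, for each position, how many later elements it exceeds:
61 → 53, 52, 49, 38, 28, 27, 20, 21, 19, 17, 0, 11 → 12
53 → 52, 49, 38, 28, 27, 20, 21, 19, 17, 0, 11 → 11
52 → 49, 38, 28, 27, 20, 21, 19, 17, 0, 11 → 10
49 → 38, 28, 27, 20, 21, 19, 17, 0, 11 → 9
38 → 28, 27, 20, 21, 19, 17, 0, 11 → 8
28 → 27, 20, 21, 19, 17, 0, 11 → 7
27 → 20, 21, 19, 17, 0, 11 → 6
20 → 19, 17, 0, 11 → 4
21 → 19, 17, 0, 11 → 4
19 → 17, 0, 11 → 3
17 → 0, 11 → 2
0 → none → 0
11 → none → 0
Sum: 12 + 11 + 10 + 9 + 8 + 7 + 6 + 4 + 4 + 3 + 2 + 0 + 0 = 76

76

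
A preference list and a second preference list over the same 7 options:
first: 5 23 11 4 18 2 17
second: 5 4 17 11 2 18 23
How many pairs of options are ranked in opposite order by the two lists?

10

Assign each item its position (1..7) in the first ordering, then rewrite the second ordering as that position sequence:
positions: 5→1, 23→2, 11→3, 4→4, 18→5, 2→6, 17→7
second ordering as positions: [1, 4, 7, 3, 6, 5, 2]
Discordant pairs = inversions in this position sequence.
1: 0
4: 3, 2 → 2
7: 3, 6, 5, 2 → 4
3: 2 → 1
6: 5, 2 → 2
5: 2 → 1
2: 0
Total: 0 + 2 + 4 + 1 + 2 + 1 + 0 = 10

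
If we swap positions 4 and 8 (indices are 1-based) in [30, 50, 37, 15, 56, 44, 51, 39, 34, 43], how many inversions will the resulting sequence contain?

Positions 4 and 8 hold 15 and 39; after swapping, the array is [30, 50, 37, 39, 56, 44, 51, 15, 34, 43].
Count, for each position, how many later elements it exceeds:
30: 1
50: 6
37: 2
39: 2
56: 5
44: 3
51: 3
15: 0
34: 0
43: 0
Sum: 1 + 6 + 2 + 2 + 5 + 3 + 3 + 0 + 0 + 0 = 22

22 inversions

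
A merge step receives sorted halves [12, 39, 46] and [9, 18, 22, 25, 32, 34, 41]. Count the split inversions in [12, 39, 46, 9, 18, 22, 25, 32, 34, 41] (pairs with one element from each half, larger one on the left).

14

For each element r of the right run, count left-run elements greater than r:
r = 9: 12, 39, 46 → 3
r = 18: 39, 46 → 2
r = 22: 39, 46 → 2
r = 25: 39, 46 → 2
r = 32: 39, 46 → 2
r = 34: 39, 46 → 2
r = 41: 46 → 1
Cross-inversions: 3 + 2 + 2 + 2 + 2 + 2 + 1 = 14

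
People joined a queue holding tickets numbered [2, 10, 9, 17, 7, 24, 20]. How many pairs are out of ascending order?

5

Listing every pair i<j with a[i]>a[j] (using 0-based positions):
(1,2): 10 > 9
(1,4): 10 > 7
(2,4): 9 > 7
(3,4): 17 > 7
(5,6): 24 > 20
That's 5 pairs.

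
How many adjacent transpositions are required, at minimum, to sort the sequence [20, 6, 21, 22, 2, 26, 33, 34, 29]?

Each adjacent swap fixes exactly one inversion, so the minimum swap count equals the number of inversions.
Count inversions — for each element, later elements that are smaller:
20: 6, 2 → 2
6: 2 → 1
21: 2 → 1
22: 2 → 1
2: none → 0
26: none → 0
33: 29 → 1
34: 29 → 1
29: none → 0
Total inversions: 2 + 1 + 1 + 1 + 0 + 0 + 1 + 1 + 0 = 7

7 adjacent swaps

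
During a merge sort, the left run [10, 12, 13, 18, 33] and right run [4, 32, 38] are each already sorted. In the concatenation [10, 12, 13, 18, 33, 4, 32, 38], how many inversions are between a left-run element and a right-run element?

6

For each element r of the right run, count left-run elements greater than r:
r = 4: 10, 12, 13, 18, 33 → 5
r = 32: 33 → 1
r = 38: none → 0
Cross-inversions: 5 + 1 + 0 = 6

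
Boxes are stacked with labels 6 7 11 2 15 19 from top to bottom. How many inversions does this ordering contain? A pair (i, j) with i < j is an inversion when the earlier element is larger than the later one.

Element-by-element contributions:
6: 1
7: 1
11: 1
2: 0
15: 0
19: 0
Sum: 1 + 1 + 1 + 0 + 0 + 0 = 3

3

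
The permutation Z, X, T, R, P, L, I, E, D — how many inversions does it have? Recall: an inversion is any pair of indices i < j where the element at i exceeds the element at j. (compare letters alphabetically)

36

Count, for each position, how many later elements it exceeds:
Z: 8
X: 7
T: 6
R: 5
P: 4
L: 3
I: 2
E: 1
D: 0
Sum: 8 + 7 + 6 + 5 + 4 + 3 + 2 + 1 + 0 = 36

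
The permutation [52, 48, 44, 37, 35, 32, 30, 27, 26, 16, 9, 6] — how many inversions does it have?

66 inversions

Sweep left to right; for each value list the smaller values that follow it:
52 → 48, 44, 37, 35, 32, 30, 27, 26, 16, 9, 6 → 11
48 → 44, 37, 35, 32, 30, 27, 26, 16, 9, 6 → 10
44 → 37, 35, 32, 30, 27, 26, 16, 9, 6 → 9
37 → 35, 32, 30, 27, 26, 16, 9, 6 → 8
35 → 32, 30, 27, 26, 16, 9, 6 → 7
32 → 30, 27, 26, 16, 9, 6 → 6
30 → 27, 26, 16, 9, 6 → 5
27 → 26, 16, 9, 6 → 4
26 → 16, 9, 6 → 3
16 → 9, 6 → 2
9 → 6 → 1
6 → none → 0
Sum: 11 + 10 + 9 + 8 + 7 + 6 + 5 + 4 + 3 + 2 + 1 + 0 = 66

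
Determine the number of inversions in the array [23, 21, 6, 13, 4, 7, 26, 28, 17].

For each element, count later entries that are smaller:
23 → 21, 6, 13, 4, 7, 17 → 6
21 → 6, 13, 4, 7, 17 → 5
6 → 4 → 1
13 → 4, 7 → 2
4 → none → 0
7 → none → 0
26 → 17 → 1
28 → 17 → 1
17 → none → 0
Sum: 6 + 5 + 1 + 2 + 0 + 0 + 1 + 1 + 0 = 16

16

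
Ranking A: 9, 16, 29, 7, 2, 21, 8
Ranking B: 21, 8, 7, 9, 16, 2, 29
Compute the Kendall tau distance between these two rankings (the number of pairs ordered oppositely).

14

Assign each item its position (1..7) in the first ordering, then rewrite the second ordering as that position sequence:
positions: 9→1, 16→2, 29→3, 7→4, 2→5, 21→6, 8→7
second ordering as positions: [6, 7, 4, 1, 2, 5, 3]
Discordant pairs = inversions in this position sequence.
6: 4, 1, 2, 5, 3 → 5
7: 4, 1, 2, 5, 3 → 5
4: 1, 2, 3 → 3
1: 0
2: 0
5: 3 → 1
3: 0
Total: 5 + 5 + 3 + 0 + 0 + 1 + 0 = 14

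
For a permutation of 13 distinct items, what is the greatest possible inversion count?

A reversed (strictly descending) arrangement makes every pair an inversion, giving C(13, 2) inversions.
C(13, 2) = 13·12/2 = 78

Inversions: 78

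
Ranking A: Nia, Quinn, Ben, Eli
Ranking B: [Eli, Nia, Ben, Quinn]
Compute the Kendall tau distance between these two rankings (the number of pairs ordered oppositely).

4

Assign each item its position (1..4) in the first ordering, then rewrite the second ordering as that position sequence:
positions: Nia→1, Quinn→2, Ben→3, Eli→4
second ordering as positions: [4, 1, 3, 2]
Discordant pairs = inversions in this position sequence.
4: 1, 3, 2 → 3
1: 0
3: 2 → 1
2: 0
Total: 3 + 0 + 1 + 0 = 4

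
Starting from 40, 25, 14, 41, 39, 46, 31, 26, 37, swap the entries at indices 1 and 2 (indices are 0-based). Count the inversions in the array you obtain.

17 inversions

Positions 1 and 2 hold 25 and 14; after swapping, the array is [40, 14, 25, 41, 39, 46, 31, 26, 37].
Count, for each position, how many later elements it exceeds:
40: 6
14: 0
25: 0
41: 4
39: 3
46: 3
31: 1
26: 0
37: 0
Sum: 6 + 0 + 0 + 4 + 3 + 3 + 1 + 0 + 0 = 17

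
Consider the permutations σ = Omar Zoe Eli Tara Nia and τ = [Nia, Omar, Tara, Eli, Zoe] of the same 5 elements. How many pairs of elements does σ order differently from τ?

7

Assign each item its position (1..5) in the first ordering, then rewrite the second ordering as that position sequence:
positions: Omar→1, Zoe→2, Eli→3, Tara→4, Nia→5
second ordering as positions: [5, 1, 4, 3, 2]
Discordant pairs = inversions in this position sequence.
5: 1, 4, 3, 2 → 4
1: 0
4: 3, 2 → 2
3: 2 → 1
2: 0
Total: 4 + 0 + 2 + 1 + 0 = 7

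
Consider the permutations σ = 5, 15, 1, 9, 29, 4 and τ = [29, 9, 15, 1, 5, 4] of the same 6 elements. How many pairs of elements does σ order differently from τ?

Discordant pairs: 9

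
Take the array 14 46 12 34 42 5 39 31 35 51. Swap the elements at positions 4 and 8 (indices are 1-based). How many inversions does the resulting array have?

Positions 4 and 8 hold 34 and 31; after swapping, the array is [14, 46, 12, 31, 42, 5, 39, 34, 35, 51].
Count, for each position, how many later elements it exceeds:
14 → 12, 5 → 2
46 → 12, 31, 42, 5, 39, 34, 35 → 7
12 → 5 → 1
31 → 5 → 1
42 → 5, 39, 34, 35 → 4
5 → none → 0
39 → 34, 35 → 2
34 → none → 0
35 → none → 0
51 → none → 0
Sum: 2 + 7 + 1 + 1 + 4 + 0 + 2 + 0 + 0 + 0 = 17

17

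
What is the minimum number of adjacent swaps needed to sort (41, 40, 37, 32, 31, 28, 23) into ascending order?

21

The minimum number of adjacent swaps to sort an array equals its inversion count, since every such swap removes exactly one inversion.
Count inversions — for each element, later elements that are smaller:
41: 40, 37, 32, 31, 28, 23 → 6
40: 37, 32, 31, 28, 23 → 5
37: 32, 31, 28, 23 → 4
32: 31, 28, 23 → 3
31: 28, 23 → 2
28: 23 → 1
23: none → 0
Total inversions: 6 + 5 + 4 + 3 + 2 + 1 + 0 = 21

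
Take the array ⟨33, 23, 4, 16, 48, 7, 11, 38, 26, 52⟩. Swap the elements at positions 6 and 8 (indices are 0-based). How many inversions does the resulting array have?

Positions 6 and 8 hold 11 and 26; after swapping, the array is [33, 23, 4, 16, 48, 7, 26, 38, 11, 52].
For each element, count later entries that are smaller:
33 → 23, 4, 16, 7, 26, 11 → 6
23 → 4, 16, 7, 11 → 4
4 → none → 0
16 → 7, 11 → 2
48 → 7, 26, 38, 11 → 4
7 → none → 0
26 → 11 → 1
38 → 11 → 1
11 → none → 0
52 → none → 0
Sum: 6 + 4 + 0 + 2 + 4 + 0 + 1 + 1 + 0 + 0 = 18

18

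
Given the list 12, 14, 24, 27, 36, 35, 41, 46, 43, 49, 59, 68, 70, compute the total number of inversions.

2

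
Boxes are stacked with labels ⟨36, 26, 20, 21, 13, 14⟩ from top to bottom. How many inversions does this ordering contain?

Count, for each position, how many later elements it exceeds:
36 → 26, 20, 21, 13, 14 → 5
26 → 20, 21, 13, 14 → 4
20 → 13, 14 → 2
21 → 13, 14 → 2
13 → none → 0
14 → none → 0
Sum: 5 + 4 + 2 + 2 + 0 + 0 = 13

13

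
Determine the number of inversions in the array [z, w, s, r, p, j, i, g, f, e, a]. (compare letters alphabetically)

There are 55 inversions.

Element-by-element contributions:
z → w, s, r, p, j, i, g, f, e, a → 10
w → s, r, p, j, i, g, f, e, a → 9
s → r, p, j, i, g, f, e, a → 8
r → p, j, i, g, f, e, a → 7
p → j, i, g, f, e, a → 6
j → i, g, f, e, a → 5
i → g, f, e, a → 4
g → f, e, a → 3
f → e, a → 2
e → a → 1
a → none → 0
Sum: 10 + 9 + 8 + 7 + 6 + 5 + 4 + 3 + 2 + 1 + 0 = 55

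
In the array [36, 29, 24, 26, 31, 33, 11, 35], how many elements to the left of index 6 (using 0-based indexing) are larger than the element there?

6

The element at index 6 is 11.
Elements before it: 36, 29, 24, 26, 31, 33
Those larger than 11: 36, 29, 24, 26, 31, 33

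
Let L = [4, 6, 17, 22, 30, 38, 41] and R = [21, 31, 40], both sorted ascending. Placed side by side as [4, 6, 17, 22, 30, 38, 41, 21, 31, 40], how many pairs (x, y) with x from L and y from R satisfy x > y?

Count, for every r in R, how many entries of L exceed r:
r = 21: 22, 30, 38, 41 → 4
r = 31: 38, 41 → 2
r = 40: 41 → 1
Cross-inversions: 4 + 2 + 1 = 7

Split inversions: 7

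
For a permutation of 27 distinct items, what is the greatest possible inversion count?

A reversed (strictly descending) arrangement makes every pair an inversion, giving C(27, 2) inversions.
C(27, 2) = 27·26/2 = 351

351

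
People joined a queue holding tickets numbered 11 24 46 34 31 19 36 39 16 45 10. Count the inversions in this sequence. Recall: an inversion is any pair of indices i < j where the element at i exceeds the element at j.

Sweep left to right; for each value list the smaller values that follow it:
11 → 10 → 1
24 → 19, 16, 10 → 3
46 → 34, 31, 19, 36, 39, 16, 45, 10 → 8
34 → 31, 19, 16, 10 → 4
31 → 19, 16, 10 → 3
19 → 16, 10 → 2
36 → 16, 10 → 2
39 → 16, 10 → 2
16 → 10 → 1
45 → 10 → 1
10 → none → 0
Sum: 1 + 3 + 8 + 4 + 3 + 2 + 2 + 2 + 1 + 1 + 0 = 27

27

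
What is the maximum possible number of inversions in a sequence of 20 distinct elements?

The maximum occurs when the array is in strictly decreasing order: every one of the C(20, 2) pairs is inverted.
C(20, 2) = 20·19/2 = 190

Inversions: 190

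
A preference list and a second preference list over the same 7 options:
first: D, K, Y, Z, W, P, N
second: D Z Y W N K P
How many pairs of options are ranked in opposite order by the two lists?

6 pairs

Assign each item its position (1..7) in the first ordering, then rewrite the second ordering as that position sequence:
positions: D→1, K→2, Y→3, Z→4, W→5, P→6, N→7
second ordering as positions: [1, 4, 3, 5, 7, 2, 6]
Discordant pairs = inversions in this position sequence.
1: 0
4: 3, 2 → 2
3: 2 → 1
5: 2 → 1
7: 2, 6 → 2
2: 0
6: 0
Total: 0 + 2 + 1 + 1 + 2 + 0 + 0 = 6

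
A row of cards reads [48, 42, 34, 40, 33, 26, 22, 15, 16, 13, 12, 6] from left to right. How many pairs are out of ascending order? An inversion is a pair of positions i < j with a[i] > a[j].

Inversions: 64

Sweep left to right; for each value list the smaller values that follow it:
48 → 42, 34, 40, 33, 26, 22, 15, 16, 13, 12, 6 → 11
42 → 34, 40, 33, 26, 22, 15, 16, 13, 12, 6 → 10
34 → 33, 26, 22, 15, 16, 13, 12, 6 → 8
40 → 33, 26, 22, 15, 16, 13, 12, 6 → 8
33 → 26, 22, 15, 16, 13, 12, 6 → 7
26 → 22, 15, 16, 13, 12, 6 → 6
22 → 15, 16, 13, 12, 6 → 5
15 → 13, 12, 6 → 3
16 → 13, 12, 6 → 3
13 → 12, 6 → 2
12 → 6 → 1
6 → none → 0
Sum: 11 + 10 + 8 + 8 + 7 + 6 + 5 + 3 + 3 + 2 + 1 + 0 = 64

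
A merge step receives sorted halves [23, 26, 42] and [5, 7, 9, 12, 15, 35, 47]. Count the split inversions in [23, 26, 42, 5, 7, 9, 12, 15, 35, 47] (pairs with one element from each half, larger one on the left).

For each element r of the right run, count left-run elements greater than r:
r = 5: 23, 26, 42 → 3
r = 7: 23, 26, 42 → 3
r = 9: 23, 26, 42 → 3
r = 12: 23, 26, 42 → 3
r = 15: 23, 26, 42 → 3
r = 35: 42 → 1
r = 47: none → 0
Cross-inversions: 3 + 3 + 3 + 3 + 3 + 1 + 0 = 16

Split inversions: 16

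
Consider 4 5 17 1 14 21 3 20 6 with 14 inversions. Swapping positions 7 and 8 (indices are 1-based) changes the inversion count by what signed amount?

Positions 7 and 8 hold 3 and 20; after swapping, the array is [4, 5, 17, 1, 14, 21, 20, 3, 6].
Element-by-element contributions:
4 → 1, 3 → 2
5 → 1, 3 → 2
17 → 1, 14, 3, 6 → 4
1 → none → 0
14 → 3, 6 → 2
21 → 20, 3, 6 → 3
20 → 3, 6 → 2
3 → none → 0
6 → none → 0
Sum: 2 + 2 + 4 + 0 + 2 + 3 + 2 + 0 + 0 = 15
Change: 15 − 14 = +1

+1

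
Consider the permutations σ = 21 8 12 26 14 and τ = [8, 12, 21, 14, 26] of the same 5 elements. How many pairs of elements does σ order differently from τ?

3

Assign each item its position (1..5) in the first ordering, then rewrite the second ordering as that position sequence:
positions: 21→1, 8→2, 12→3, 26→4, 14→5
second ordering as positions: [2, 3, 1, 5, 4]
Discordant pairs = inversions in this position sequence.
2: 1 → 1
3: 1 → 1
1: 0
5: 4 → 1
4: 0
Total: 1 + 1 + 0 + 1 + 0 = 3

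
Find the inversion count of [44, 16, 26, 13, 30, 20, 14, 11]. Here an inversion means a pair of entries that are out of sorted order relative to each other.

21

Count, for each position, how many later elements it exceeds:
44 → 16, 26, 13, 30, 20, 14, 11 → 7
16 → 13, 14, 11 → 3
26 → 13, 20, 14, 11 → 4
13 → 11 → 1
30 → 20, 14, 11 → 3
20 → 14, 11 → 2
14 → 11 → 1
11 → none → 0
Sum: 7 + 3 + 4 + 1 + 3 + 2 + 1 + 0 = 21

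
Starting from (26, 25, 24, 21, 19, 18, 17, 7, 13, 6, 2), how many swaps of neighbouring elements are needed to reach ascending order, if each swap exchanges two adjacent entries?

54 swaps

Minimum adjacent swaps = number of inversions (each swap of adjacent out-of-order elements removes one inversion and no swap can remove more).
Count inversions — for each element, later elements that are smaller:
26: 25, 24, 21, 19, 18, 17, 7, 13, 6, 2 → 10
25: 24, 21, 19, 18, 17, 7, 13, 6, 2 → 9
24: 21, 19, 18, 17, 7, 13, 6, 2 → 8
21: 19, 18, 17, 7, 13, 6, 2 → 7
19: 18, 17, 7, 13, 6, 2 → 6
18: 17, 7, 13, 6, 2 → 5
17: 7, 13, 6, 2 → 4
7: 6, 2 → 2
13: 6, 2 → 2
6: 2 → 1
2: none → 0
Total inversions: 10 + 9 + 8 + 7 + 6 + 5 + 4 + 2 + 2 + 1 + 0 = 54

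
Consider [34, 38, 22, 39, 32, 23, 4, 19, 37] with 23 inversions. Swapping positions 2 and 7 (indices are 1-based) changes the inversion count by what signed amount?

Positions 2 and 7 hold 38 and 4; after swapping, the array is [34, 4, 22, 39, 32, 23, 38, 19, 37].
For each element, count later entries that are smaller:
34: 5
4: 0
22: 1
39: 5
32: 2
23: 1
38: 2
19: 0
37: 0
Sum: 5 + 0 + 1 + 5 + 2 + 1 + 2 + 0 + 0 = 16
Change: 16 − 23 = -7

-7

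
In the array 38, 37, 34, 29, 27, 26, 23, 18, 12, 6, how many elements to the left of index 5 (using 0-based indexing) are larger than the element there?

5 such elements

The element at index 5 is 26.
Elements before it: 38, 37, 34, 29, 27
Those larger than 26: 38, 37, 34, 29, 27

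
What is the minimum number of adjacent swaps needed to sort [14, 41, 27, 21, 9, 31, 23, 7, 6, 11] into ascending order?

32

Minimum adjacent swaps = number of inversions (each swap of adjacent out-of-order elements removes one inversion and no swap can remove more).
Count inversions — for each element, later elements that are smaller:
14: 9, 7, 6, 11 → 4
41: 27, 21, 9, 31, 23, 7, 6, 11 → 8
27: 21, 9, 23, 7, 6, 11 → 6
21: 9, 7, 6, 11 → 4
9: 7, 6 → 2
31: 23, 7, 6, 11 → 4
23: 7, 6, 11 → 3
7: 6 → 1
6: none → 0
11: none → 0
Total inversions: 4 + 8 + 6 + 4 + 2 + 4 + 3 + 1 + 0 + 0 = 32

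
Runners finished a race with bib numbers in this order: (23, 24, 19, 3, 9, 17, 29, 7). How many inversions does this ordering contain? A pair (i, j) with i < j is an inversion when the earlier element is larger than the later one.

17

Element-by-element contributions:
23 → 19, 3, 9, 17, 7 → 5
24 → 19, 3, 9, 17, 7 → 5
19 → 3, 9, 17, 7 → 4
3 → none → 0
9 → 7 → 1
17 → 7 → 1
29 → 7 → 1
7 → none → 0
Sum: 5 + 5 + 4 + 0 + 1 + 1 + 1 + 0 = 17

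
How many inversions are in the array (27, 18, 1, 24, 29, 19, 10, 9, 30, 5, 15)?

32 inversions

Sweep left to right; for each value list the smaller values that follow it:
27: 8
18: 5
1: 0
24: 5
29: 5
19: 4
10: 2
9: 1
30: 2
5: 0
15: 0
Sum: 8 + 5 + 0 + 5 + 5 + 4 + 2 + 1 + 2 + 0 + 0 = 32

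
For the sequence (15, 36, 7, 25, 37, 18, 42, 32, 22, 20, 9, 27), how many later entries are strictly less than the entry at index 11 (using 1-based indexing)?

0

The element at index 11 is 9.
Elements after it: 27
None of them are smaller than 9.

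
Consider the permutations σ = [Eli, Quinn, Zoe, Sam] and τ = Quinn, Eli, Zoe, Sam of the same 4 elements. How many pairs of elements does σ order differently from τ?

Assign each item its position (1..4) in the first ordering, then rewrite the second ordering as that position sequence:
positions: Eli→1, Quinn→2, Zoe→3, Sam→4
second ordering as positions: [2, 1, 3, 4]
Discordant pairs = inversions in this position sequence.
2: 1 → 1
1: 0
3: 0
4: 0
Total: 1 + 0 + 0 + 0 = 1

1 discordant pair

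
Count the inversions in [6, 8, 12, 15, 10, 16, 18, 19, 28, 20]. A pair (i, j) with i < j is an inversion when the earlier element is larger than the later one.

3

Sweep left to right; for each value list the smaller values that follow it:
6 → none → 0
8 → none → 0
12 → 10 → 1
15 → 10 → 1
10 → none → 0
16 → none → 0
18 → none → 0
19 → none → 0
28 → 20 → 1
20 → none → 0
Sum: 0 + 0 + 1 + 1 + 0 + 0 + 0 + 0 + 1 + 0 = 3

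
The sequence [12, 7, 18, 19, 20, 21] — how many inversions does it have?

1

Sweep left to right; for each value list the smaller values that follow it:
12: 1
7: 0
18: 0
19: 0
20: 0
21: 0
Sum: 1 + 0 + 0 + 0 + 0 + 0 = 1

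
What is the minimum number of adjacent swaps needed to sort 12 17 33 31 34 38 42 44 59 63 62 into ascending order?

2

Each adjacent swap fixes exactly one inversion, so the minimum swap count equals the number of inversions.
Count inversions — for each element, later elements that are smaller:
12: none → 0
17: none → 0
33: 31 → 1
31: none → 0
34: none → 0
38: none → 0
42: none → 0
44: none → 0
59: none → 0
63: 62 → 1
62: none → 0
Total inversions: 0 + 0 + 1 + 0 + 0 + 0 + 0 + 0 + 0 + 1 + 0 = 2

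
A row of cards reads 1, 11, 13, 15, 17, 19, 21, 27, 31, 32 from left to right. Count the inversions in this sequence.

0

For each element, count later entries that are smaller:
1 → none → 0
11 → none → 0
13 → none → 0
15 → none → 0
17 → none → 0
19 → none → 0
21 → none → 0
27 → none → 0
31 → none → 0
32 → none → 0
Sum: 0 + 0 + 0 + 0 + 0 + 0 + 0 + 0 + 0 + 0 = 0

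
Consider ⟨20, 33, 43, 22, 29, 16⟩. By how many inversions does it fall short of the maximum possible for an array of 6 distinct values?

6

Maximum inversions for 6 distinct elements is C(6, 2) = 6·5/2 = 15.
Current inversions — for each element, count later smaller elements:
20: 1
33: 3
43: 3
22: 1
29: 1
16: 0
Current total: 1 + 3 + 3 + 1 + 1 + 0 = 9
Shortfall: 15 − 9 = 6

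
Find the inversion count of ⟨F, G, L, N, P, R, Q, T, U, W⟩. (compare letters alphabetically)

Count, for each position, how many later elements it exceeds:
F: 0
G: 0
L: 0
N: 0
P: 0
R: 1
Q: 0
T: 0
U: 0
W: 0
Sum: 0 + 0 + 0 + 0 + 0 + 1 + 0 + 0 + 0 + 0 = 1

1 inversion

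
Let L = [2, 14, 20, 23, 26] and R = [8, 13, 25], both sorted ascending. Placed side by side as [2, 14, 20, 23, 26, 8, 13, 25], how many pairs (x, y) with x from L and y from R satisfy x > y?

Take each right-half value and tally the left-half values above it:
r = 8: 14, 20, 23, 26 → 4
r = 13: 14, 20, 23, 26 → 4
r = 25: 26 → 1
Cross-inversions: 4 + 4 + 1 = 9

Split inversions: 9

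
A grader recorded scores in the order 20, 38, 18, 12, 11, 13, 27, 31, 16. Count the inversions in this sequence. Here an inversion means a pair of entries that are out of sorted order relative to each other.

Inversions: 19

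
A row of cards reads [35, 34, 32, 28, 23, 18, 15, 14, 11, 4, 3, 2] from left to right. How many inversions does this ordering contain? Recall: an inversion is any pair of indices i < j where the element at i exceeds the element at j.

66 out-of-order pairs

Sweep left to right; for each value list the smaller values that follow it:
35 → 34, 32, 28, 23, 18, 15, 14, 11, 4, 3, 2 → 11
34 → 32, 28, 23, 18, 15, 14, 11, 4, 3, 2 → 10
32 → 28, 23, 18, 15, 14, 11, 4, 3, 2 → 9
28 → 23, 18, 15, 14, 11, 4, 3, 2 → 8
23 → 18, 15, 14, 11, 4, 3, 2 → 7
18 → 15, 14, 11, 4, 3, 2 → 6
15 → 14, 11, 4, 3, 2 → 5
14 → 11, 4, 3, 2 → 4
11 → 4, 3, 2 → 3
4 → 3, 2 → 2
3 → 2 → 1
2 → none → 0
Sum: 11 + 10 + 9 + 8 + 7 + 6 + 5 + 4 + 3 + 2 + 1 + 0 = 66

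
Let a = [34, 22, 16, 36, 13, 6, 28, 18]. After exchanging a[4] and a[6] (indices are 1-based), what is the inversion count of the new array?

There are 15 inversions.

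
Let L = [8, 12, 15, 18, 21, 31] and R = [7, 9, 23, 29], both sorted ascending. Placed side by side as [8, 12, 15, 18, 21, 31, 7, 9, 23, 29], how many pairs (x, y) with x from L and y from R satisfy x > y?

There are 13 split inversions.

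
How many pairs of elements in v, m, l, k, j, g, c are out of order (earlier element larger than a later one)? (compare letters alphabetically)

21

Count, for each position, how many later elements it exceeds:
v: 6
m: 5
l: 4
k: 3
j: 2
g: 1
c: 0
Sum: 6 + 5 + 4 + 3 + 2 + 1 + 0 = 21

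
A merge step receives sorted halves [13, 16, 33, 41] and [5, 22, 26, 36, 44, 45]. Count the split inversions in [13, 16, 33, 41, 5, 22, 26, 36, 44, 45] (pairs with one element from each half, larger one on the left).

Split inversions: 9

Take each right-half value and tally the left-half values above it:
r = 5: 13, 16, 33, 41 → 4
r = 22: 33, 41 → 2
r = 26: 33, 41 → 2
r = 36: 41 → 1
r = 44: none → 0
r = 45: none → 0
Cross-inversions: 4 + 2 + 2 + 1 + 0 + 0 = 9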